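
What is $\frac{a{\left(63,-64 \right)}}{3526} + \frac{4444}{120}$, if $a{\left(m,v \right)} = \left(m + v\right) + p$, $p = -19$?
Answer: $\frac{1958393}{52890} \approx 37.028$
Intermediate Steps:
$a{\left(m,v \right)} = -19 + m + v$ ($a{\left(m,v \right)} = \left(m + v\right) - 19 = -19 + m + v$)
$\frac{a{\left(63,-64 \right)}}{3526} + \frac{4444}{120} = \frac{-19 + 63 - 64}{3526} + \frac{4444}{120} = \left(-20\right) \frac{1}{3526} + 4444 \cdot \frac{1}{120} = - \frac{10}{1763} + \frac{1111}{30} = \frac{1958393}{52890}$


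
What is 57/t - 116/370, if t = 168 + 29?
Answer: -881/36445 ≈ -0.024173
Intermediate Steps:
t = 197
57/t - 116/370 = 57/197 - 116/370 = 57*(1/197) - 116*1/370 = 57/197 - 58/185 = -881/36445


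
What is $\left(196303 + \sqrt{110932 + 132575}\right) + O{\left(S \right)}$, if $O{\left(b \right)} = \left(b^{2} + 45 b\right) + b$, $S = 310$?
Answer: $306663 + \sqrt{243507} \approx 3.0716 \cdot 10^{5}$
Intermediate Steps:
$O{\left(b \right)} = b^{2} + 46 b$
$\left(196303 + \sqrt{110932 + 132575}\right) + O{\left(S \right)} = \left(196303 + \sqrt{110932 + 132575}\right) + 310 \left(46 + 310\right) = \left(196303 + \sqrt{243507}\right) + 310 \cdot 356 = \left(196303 + \sqrt{243507}\right) + 110360 = 306663 + \sqrt{243507}$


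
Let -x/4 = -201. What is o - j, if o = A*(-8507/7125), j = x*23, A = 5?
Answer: -26359607/1425 ≈ -18498.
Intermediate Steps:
x = 804 (x = -4*(-201) = 804)
j = 18492 (j = 804*23 = 18492)
o = -8507/1425 (o = 5*(-8507/7125) = -8507/1425 ≈ -5.9698)
o - j = -8507/1425 - 1*18492 = -8507/1425 - 18492 = -26359607/1425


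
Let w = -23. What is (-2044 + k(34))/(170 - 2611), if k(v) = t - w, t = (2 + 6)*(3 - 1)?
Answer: 2005/2441 ≈ 0.82138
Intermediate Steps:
t = 16 (t = 8*2 = 16)
k(v) = 39 (k(v) = 16 - 1*(-23) = 16 + 23 = 39)
(-2044 + k(34))/(170 - 2611) = (-2044 + 39)/(170 - 2611) = -2005/(-2441) = -2005*(-1/2441) = 2005/2441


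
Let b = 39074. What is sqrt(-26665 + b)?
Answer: sqrt(12409) ≈ 111.40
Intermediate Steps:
sqrt(-26665 + b) = sqrt(-26665 + 39074) = sqrt(12409)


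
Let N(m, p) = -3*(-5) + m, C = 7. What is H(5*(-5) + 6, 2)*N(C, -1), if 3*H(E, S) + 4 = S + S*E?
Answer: -880/3 ≈ -293.33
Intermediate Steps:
H(E, S) = -4/3 + S/3 + E*S/3 (H(E, S) = -4/3 + (S + S*E)/3 = -4/3 + (S + E*S)/3 = -4/3 + (S/3 + E*S/3) = -4/3 + S/3 + E*S/3)
N(m, p) = 15 + m
H(5*(-5) + 6, 2)*N(C, -1) = (-4/3 + (⅓)*2 + (⅓)*(5*(-5) + 6)*2)*(15 + 7) = (-4/3 + ⅔ + (⅓)*(-25 + 6)*2)*22 = (-4/3 + ⅔ + (⅓)*(-19)*2)*22 = (-4/3 + ⅔ - 38/3)*22 = -40/3*22 = -880/3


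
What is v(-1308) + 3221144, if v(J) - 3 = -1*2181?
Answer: 3218966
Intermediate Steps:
v(J) = -2178 (v(J) = 3 - 1*2181 = 3 - 2181 = -2178)
v(-1308) + 3221144 = -2178 + 3221144 = 3218966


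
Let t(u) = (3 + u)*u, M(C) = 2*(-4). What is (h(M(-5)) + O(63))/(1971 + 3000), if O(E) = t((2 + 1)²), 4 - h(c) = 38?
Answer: 74/4971 ≈ 0.014886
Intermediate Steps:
M(C) = -8
h(c) = -34 (h(c) = 4 - 1*38 = 4 - 38 = -34)
t(u) = u*(3 + u)
O(E) = 108 (O(E) = (2 + 1)²*(3 + (2 + 1)²) = 3²*(3 + 3²) = 9*(3 + 9) = 9*12 = 108)
(h(M(-5)) + O(63))/(1971 + 3000) = (-34 + 108)/(1971 + 3000) = 74/4971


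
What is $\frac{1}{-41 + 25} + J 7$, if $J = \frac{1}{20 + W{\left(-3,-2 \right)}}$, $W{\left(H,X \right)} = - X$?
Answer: $\frac{45}{176} \approx 0.25568$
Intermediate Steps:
$J = \frac{1}{22}$ ($J = \frac{1}{20 - -2} = \frac{1}{20 + 2} = \frac{1}{22} \approx 0.045455$)
$\frac{1}{-41 + 25} + J 7 = \frac{1}{-41 + 25} + \frac{1}{22} \cdot 7 = \frac{1}{-16} + \frac{7}{22} = - \frac{1}{16} + \frac{7}{22} = \frac{45}{176}$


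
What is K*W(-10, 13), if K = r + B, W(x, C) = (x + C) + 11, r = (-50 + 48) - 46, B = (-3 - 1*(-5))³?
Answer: -560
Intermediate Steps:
B = 8 (B = (-3 + 5)³ = 2³ = 8)
r = -48 (r = -2 - 46 = -48)
W(x, C) = 11 + C + x (W(x, C) = (C + x) + 11 = 11 + C + x)
K = -40 (K = -48 + 8 = -40)
K*W(-10, 13) = -40*(11 + 13 - 10) = -40*14 = -560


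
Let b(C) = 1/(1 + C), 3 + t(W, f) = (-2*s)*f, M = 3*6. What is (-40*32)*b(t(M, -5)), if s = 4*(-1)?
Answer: 640/21 ≈ 30.476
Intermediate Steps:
s = -4
M = 18
t(W, f) = -3 + 8*f (t(W, f) = -3 + (-2*(-4))*f = -3 + 8*f)
(-40*32)*b(t(M, -5)) = (-40*32)/(1 + (-3 + 8*(-5))) = -1280/(1 + (-3 - 40)) = -1280/(1 - 43) = -1280/(-42) = -1280*(-1/42) = 640/21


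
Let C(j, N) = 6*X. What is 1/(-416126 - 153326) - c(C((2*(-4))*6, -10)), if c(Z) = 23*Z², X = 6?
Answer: -16974225217/569452 ≈ -29808.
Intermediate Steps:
C(j, N) = 36 (C(j, N) = 6*6 = 36)
1/(-416126 - 153326) - c(C((2*(-4))*6, -10)) = 1/(-416126 - 153326) - 23*36² = 1/(-569452) - 23*1296 = -1/569452 - 1*29808 = -1/569452 - 29808 = -16974225217/569452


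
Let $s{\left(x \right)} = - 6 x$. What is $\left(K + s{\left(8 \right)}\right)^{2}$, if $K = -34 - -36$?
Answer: $2116$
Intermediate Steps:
$K = 2$ ($K = -34 + 36 = 2$)
$\left(K + s{\left(8 \right)}\right)^{2} = \left(2 - 48\right)^{2} = \left(-46\right)^{2} = 2116$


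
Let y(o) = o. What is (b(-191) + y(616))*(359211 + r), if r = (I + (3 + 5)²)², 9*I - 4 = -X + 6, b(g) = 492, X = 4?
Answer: 3623752780/9 ≈ 4.0264e+8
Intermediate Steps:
I = ⅔ (I = 4/9 + (-1*4 + 6)/9 = 4/9 + (-4 + 6)/9 = 4/9 + (⅑)*2 = 4/9 + 2/9 = ⅔ ≈ 0.66667)
r = 37636/9 (r = (⅔ + (3 + 5)²)² = (⅔ + 8²)² = (⅔ + 64)² = (194/3)² = 37636/9 ≈ 4181.8)
(b(-191) + y(616))*(359211 + r) = (492 + 616)*(359211 + 37636/9) = 1108*(3270535/9) = 3623752780/9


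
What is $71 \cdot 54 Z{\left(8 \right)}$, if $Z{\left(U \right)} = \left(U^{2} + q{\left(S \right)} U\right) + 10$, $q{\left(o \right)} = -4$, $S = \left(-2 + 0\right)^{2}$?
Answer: $161028$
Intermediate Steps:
$S = 4$ ($S = \left(-2\right)^{2} = 4$)
$Z{\left(U \right)} = 10 + U^{2} - 4 U$ ($Z{\left(U \right)} = \left(U^{2} - 4 U\right) + 10 = 10 + U^{2} - 4 U$)
$71 \cdot 54 Z{\left(8 \right)} = 71 \cdot 54 \left(10 + 8^{2} - 32\right) = 3834 \left(10 + 64 - 32\right) = 3834 \cdot 42 = 161028$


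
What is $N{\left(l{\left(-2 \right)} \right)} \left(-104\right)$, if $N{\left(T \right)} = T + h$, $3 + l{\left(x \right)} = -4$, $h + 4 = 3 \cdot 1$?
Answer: $832$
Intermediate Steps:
$h = -1$ ($h = -4 + 3 \cdot 1 = -4 + 3 = -1$)
$l{\left(x \right)} = -7$ ($l{\left(x \right)} = -3 - 4 = -7$)
$N{\left(T \right)} = -1 + T$ ($N{\left(T \right)} = T - 1 = -1 + T$)
$N{\left(l{\left(-2 \right)} \right)} \left(-104\right) = \left(-1 - 7\right) \left(-104\right) = \left(-8\right) \left(-104\right) = 832$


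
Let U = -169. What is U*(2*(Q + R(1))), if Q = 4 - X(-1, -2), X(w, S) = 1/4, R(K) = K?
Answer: -3211/2 ≈ -1605.5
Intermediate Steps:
X(w, S) = 1/4 (X(w, S) = 1*(1/4) = 1/4)
Q = 15/4 (Q = 4 - 1*1/4 = 4 - 1/4 = 15/4 ≈ 3.7500)
U*(2*(Q + R(1))) = -338*(15/4 + 1) = -338*19/4 = -169*19/2 = -3211/2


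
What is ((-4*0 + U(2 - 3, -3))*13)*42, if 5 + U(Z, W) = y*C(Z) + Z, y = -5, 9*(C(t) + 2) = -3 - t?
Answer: 8372/3 ≈ 2790.7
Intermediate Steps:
C(t) = -7/3 - t/9 (C(t) = -2 + (-3 - t)/9 = -2 + (-⅓ - t/9) = -7/3 - t/9)
U(Z, W) = 20/3 + 14*Z/9 (U(Z, W) = -5 + (-5*(-7/3 - Z/9) + Z) = -5 + ((35/3 + 5*Z/9) + Z) = -5 + (35/3 + 14*Z/9) = 20/3 + 14*Z/9)
((-4*0 + U(2 - 3, -3))*13)*42 = ((-4*0 + (20/3 + 14*(2 - 3)/9))*13)*42 = ((0 + (20/3 + (14/9)*(-1)))*13)*42 = ((0 + (20/3 - 14/9))*13)*42 = ((0 + 46/9)*13)*42 = ((46/9)*13)*42 = (598/9)*42 = 8372/3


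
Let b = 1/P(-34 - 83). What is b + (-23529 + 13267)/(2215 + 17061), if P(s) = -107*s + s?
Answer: -15906256/29882619 ≈ -0.53229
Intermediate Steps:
P(s) = -106*s
b = 1/12402 (b = 1/(-106*(-34 - 83)) = 1/(-106*(-117)) = 1/12402 ≈ 8.0632e-5)
b + (-23529 + 13267)/(2215 + 17061) = 1/12402 + (-23529 + 13267)/(2215 + 17061) = 1/12402 - 10262/19276 = 1/12402 - 10262*1/19276 = 1/12402 - 5131/9638 = -15906256/29882619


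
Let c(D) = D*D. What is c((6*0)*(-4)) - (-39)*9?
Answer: 351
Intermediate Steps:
c(D) = D²
c((6*0)*(-4)) - (-39)*9 = ((6*0)*(-4))² - (-39)*9 = (0*(-4))² - 1*(-351) = 0² + 351 = 0 + 351 = 351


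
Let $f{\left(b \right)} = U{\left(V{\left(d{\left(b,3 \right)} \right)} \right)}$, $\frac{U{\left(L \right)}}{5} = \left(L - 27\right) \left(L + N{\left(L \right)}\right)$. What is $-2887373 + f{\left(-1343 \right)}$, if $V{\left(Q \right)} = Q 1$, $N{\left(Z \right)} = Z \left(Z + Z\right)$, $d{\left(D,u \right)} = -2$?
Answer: $-2888243$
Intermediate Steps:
$N{\left(Z \right)} = 2 Z^{2}$ ($N{\left(Z \right)} = Z 2 Z = 2 Z^{2}$)
$V{\left(Q \right)} = Q$
$U{\left(L \right)} = 5 \left(-27 + L\right) \left(L + 2 L^{2}\right)$ ($U{\left(L \right)} = 5 \left(L - 27\right) \left(L + 2 L^{2}\right) = 5 \left(-27 + L\right) \left(L + 2 L^{2}\right)$)
$f{\left(b \right)} = -870$ ($f{\left(b \right)} = 5 \left(-2\right) \left(-27 - -106 + 2 \left(-2\right)^{2}\right) = 5 \left(-2\right) \left(-27 + 106 + 2 \cdot 4\right) = 5 \left(-2\right) \left(-27 + 106 + 8\right) = 5 \left(-2\right) 87 = -870$)
$-2887373 + f{\left(-1343 \right)} = -2887373 - 870 = -2888243$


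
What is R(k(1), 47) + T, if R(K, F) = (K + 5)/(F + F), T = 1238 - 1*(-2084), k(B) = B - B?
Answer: 312273/94 ≈ 3322.1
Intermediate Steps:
k(B) = 0
T = 3322 (T = 1238 + 2084 = 3322)
R(K, F) = (5 + K)/(2*F) (R(K, F) = (5 + K)/((2*F)) = (5 + K)*(1/(2*F)) = (5 + K)/(2*F))
R(k(1), 47) + T = (½)*(5 + 0)/47 + 3322 = (½)*(1/47)*5 + 3322 = 5/94 + 3322 = 312273/94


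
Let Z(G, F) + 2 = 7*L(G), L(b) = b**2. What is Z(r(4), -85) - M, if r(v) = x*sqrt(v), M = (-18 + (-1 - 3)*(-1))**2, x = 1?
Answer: -170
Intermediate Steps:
M = 196 (M = (-18 - 4*(-1))**2 = (-18 + 4)**2 = (-14)**2 = 196)
r(v) = sqrt(v) (r(v) = 1*sqrt(v) = sqrt(v))
Z(G, F) = -2 + 7*G**2
Z(r(4), -85) - M = (-2 + 7*(sqrt(4))**2) - 1*196 = (-2 + 7*2**2) - 196 = (-2 + 7*4) - 196 = (-2 + 28) - 196 = 26 - 196 = -170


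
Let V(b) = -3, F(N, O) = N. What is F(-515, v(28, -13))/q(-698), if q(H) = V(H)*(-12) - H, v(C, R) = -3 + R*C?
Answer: -515/734 ≈ -0.70163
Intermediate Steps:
v(C, R) = -3 + C*R
q(H) = 36 - H (q(H) = -3*(-12) - H = 36 - H)
F(-515, v(28, -13))/q(-698) = -515/(36 - 1*(-698)) = -515/(36 + 698) = -515/734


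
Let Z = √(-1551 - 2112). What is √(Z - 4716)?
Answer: √(-4716 + 3*I*√407) ≈ 0.4407 + 68.675*I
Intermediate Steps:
Z = 3*I*√407 (Z = √(-3663) = 3*I*√407 ≈ 60.523*I)
√(Z - 4716) = √(3*I*√407 - 4716) = √(-4716 + 3*I*√407)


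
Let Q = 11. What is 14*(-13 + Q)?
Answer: -28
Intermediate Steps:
14*(-13 + Q) = 14*(-13 + 11) = 14*(-2) = -28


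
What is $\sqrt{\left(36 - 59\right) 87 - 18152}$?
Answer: $i \sqrt{20153} \approx 141.96 i$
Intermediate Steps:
$\sqrt{\left(36 - 59\right) 87 - 18152} = \sqrt{\left(-23\right) 87 - 18152} = \sqrt{-2001 - 18152} = \sqrt{-20153} = i \sqrt{20153}$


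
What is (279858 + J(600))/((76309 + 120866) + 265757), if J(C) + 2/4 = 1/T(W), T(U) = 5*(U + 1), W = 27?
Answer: 39180051/64810480 ≈ 0.60453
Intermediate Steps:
T(U) = 5 + 5*U (T(U) = 5*(1 + U) = 5 + 5*U)
J(C) = -69/140 (J(C) = -1/2 + 1/(5 + 5*27) = -1/2 + 1/(5 + 135) = -1/2 + 1/140 = -69/140)
(279858 + J(600))/((76309 + 120866) + 265757) = (279858 - 69/140)/((76309 + 120866) + 265757) = 39180051/(140*(197175 + 265757)) = (39180051/140)/462932 = (39180051/140)*(1/462932) = 39180051/64810480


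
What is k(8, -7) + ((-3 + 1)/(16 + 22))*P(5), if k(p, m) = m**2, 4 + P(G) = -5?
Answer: 940/19 ≈ 49.474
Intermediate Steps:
P(G) = -9 (P(G) = -4 - 5 = -9)
k(8, -7) + ((-3 + 1)/(16 + 22))*P(5) = (-7)**2 + ((-3 + 1)/(16 + 22))*(-9) = 49 - 2/38*(-9) = 49 - 2*1/38*(-9) = 49 - 1/19*(-9) = 49 + 9/19 = 940/19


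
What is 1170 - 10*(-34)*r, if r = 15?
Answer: 6270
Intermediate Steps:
1170 - 10*(-34)*r = 1170 - 10*(-34)*15 = 1170 - (-340)*15 = 1170 - 1*(-5100) = 1170 + 5100 = 6270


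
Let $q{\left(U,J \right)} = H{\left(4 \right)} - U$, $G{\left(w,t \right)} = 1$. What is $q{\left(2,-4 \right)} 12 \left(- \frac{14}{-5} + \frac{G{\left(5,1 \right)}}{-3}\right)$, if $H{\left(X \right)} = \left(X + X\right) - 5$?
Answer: $\frac{148}{5} \approx 29.6$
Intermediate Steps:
$H{\left(X \right)} = -5 + 2 X$ ($H{\left(X \right)} = 2 X - 5 = -5 + 2 X$)
$q{\left(U,J \right)} = 3 - U$ ($q{\left(U,J \right)} = \left(-5 + 2 \cdot 4\right) - U = \left(-5 + 8\right) - U = 3 - U$)
$q{\left(2,-4 \right)} 12 \left(- \frac{14}{-5} + \frac{G{\left(5,1 \right)}}{-3}\right) = \left(3 - 2\right) 12 \left(- \frac{14}{-5} + 1 \frac{1}{-3}\right) = \left(3 - 2\right) 12 \left(\left(-14\right) \left(- \frac{1}{5}\right) + 1 \left(- \frac{1}{3}\right)\right) = 1 \cdot 12 \left(\frac{14}{5} - \frac{1}{3}\right) = 12 \cdot \frac{37}{15} = \frac{148}{5}$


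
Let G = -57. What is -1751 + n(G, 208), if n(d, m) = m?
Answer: -1543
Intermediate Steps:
-1751 + n(G, 208) = -1751 + 208 = -1543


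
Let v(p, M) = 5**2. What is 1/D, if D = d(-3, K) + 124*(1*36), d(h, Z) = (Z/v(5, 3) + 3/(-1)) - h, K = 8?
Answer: 25/111608 ≈ 0.00022400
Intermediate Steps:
v(p, M) = 25
d(h, Z) = -3 - h + Z/25 (d(h, Z) = (Z/25 + 3/(-1)) - h = (Z*(1/25) + 3*(-1)) - h = (Z/25 - 3) - h = (-3 + Z/25) - h = -3 - h + Z/25)
D = 111608/25 (D = (-3 - 1*(-3) + (1/25)*8) + 124*(1*36) = (-3 + 3 + 8/25) + 124*36 = 8/25 + 4464 = 111608/25 ≈ 4464.3)
1/D = 1/(111608/25) = 25/111608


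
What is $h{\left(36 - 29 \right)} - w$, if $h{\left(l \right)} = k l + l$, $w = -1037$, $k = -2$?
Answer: $1030$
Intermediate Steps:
$h{\left(l \right)} = - l$ ($h{\left(l \right)} = - 2 l + l = - l$)
$h{\left(36 - 29 \right)} - w = - (36 - 29) - -1037 = - (36 - 29) + 1037 = \left(-1\right) 7 + 1037 = -7 + 1037 = 1030$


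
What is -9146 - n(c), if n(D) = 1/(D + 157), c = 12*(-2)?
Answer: -1216419/133 ≈ -9146.0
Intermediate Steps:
c = -24
n(D) = 1/(157 + D)
-9146 - n(c) = -9146 - 1/(157 - 24) = -9146 - 1/133 = -1216419/133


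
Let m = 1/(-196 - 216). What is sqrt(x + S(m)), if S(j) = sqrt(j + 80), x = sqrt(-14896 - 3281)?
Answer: sqrt(206*sqrt(3394777) + 42436*I*sqrt(18177))/206 ≈ 8.4871 + 7.9427*I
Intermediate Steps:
x = I*sqrt(18177) (x = sqrt(-18177) = I*sqrt(18177) ≈ 134.82*I)
m = -1/412 (m = 1/(-412) = -1/412 ≈ -0.0024272)
S(j) = sqrt(80 + j)
sqrt(x + S(m)) = sqrt(I*sqrt(18177) + sqrt(80 - 1/412)) = sqrt(I*sqrt(18177) + sqrt(32959/412)) = sqrt(I*sqrt(18177) + sqrt(3394777)/206) = sqrt(sqrt(3394777)/206 + I*sqrt(18177))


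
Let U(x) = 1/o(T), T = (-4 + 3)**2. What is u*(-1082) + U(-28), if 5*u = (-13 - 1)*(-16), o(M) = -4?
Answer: -969477/20 ≈ -48474.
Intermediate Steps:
T = 1 (T = (-1)**2 = 1)
u = 224/5 (u = ((-13 - 1)*(-16))/5 = (-14*(-16))/5 = (1/5)*224 = 224/5 ≈ 44.800)
U(x) = -1/4 (U(x) = 1/(-4) = -1/4)
u*(-1082) + U(-28) = (224/5)*(-1082) - 1/4 = -242368/5 - 1/4 = -969477/20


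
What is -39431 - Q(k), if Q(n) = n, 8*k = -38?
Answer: -157705/4 ≈ -39426.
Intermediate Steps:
k = -19/4 (k = (1/8)*(-38) = -19/4 ≈ -4.7500)
-39431 - Q(k) = -39431 - 1*(-19/4) = -39431 + 19/4 = -157705/4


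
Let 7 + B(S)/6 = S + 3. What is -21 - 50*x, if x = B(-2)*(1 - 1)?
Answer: -21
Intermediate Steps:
B(S) = -24 + 6*S (B(S) = -42 + 6*(S + 3) = -42 + 6*(3 + S) = -42 + (18 + 6*S) = -24 + 6*S)
x = 0 (x = (-24 + 6*(-2))*(1 - 1) = (-24 - 12)*0 = -36*0 = 0)
-21 - 50*x = -21 - 50*0 = -21 + 0 = -21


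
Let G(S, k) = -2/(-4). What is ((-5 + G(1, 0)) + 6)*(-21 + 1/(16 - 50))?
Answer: -2145/68 ≈ -31.544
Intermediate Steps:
G(S, k) = ½ (G(S, k) = -2*(-¼) = ½)
((-5 + G(1, 0)) + 6)*(-21 + 1/(16 - 50)) = ((-5 + ½) + 6)*(-21 + 1/(16 - 50)) = (-9/2 + 6)*(-21 + 1/(-34)) = 3*(-21 - 1/34)/2 = (3/2)*(-715/34) = -2145/68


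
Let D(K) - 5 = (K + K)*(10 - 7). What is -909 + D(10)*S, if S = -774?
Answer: -51219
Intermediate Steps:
D(K) = 5 + 6*K (D(K) = 5 + (K + K)*(10 - 7) = 5 + (2*K)*3 = 5 + 6*K)
-909 + D(10)*S = -909 + (5 + 6*10)*(-774) = -909 + (5 + 60)*(-774) = -909 + 65*(-774) = -909 - 50310 = -51219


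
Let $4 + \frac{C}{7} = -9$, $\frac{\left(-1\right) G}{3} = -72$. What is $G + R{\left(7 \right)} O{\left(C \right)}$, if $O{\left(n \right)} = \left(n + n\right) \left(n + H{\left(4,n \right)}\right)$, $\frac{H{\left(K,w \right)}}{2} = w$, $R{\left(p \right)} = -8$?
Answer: $-397272$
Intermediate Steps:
$G = 216$ ($G = \left(-3\right) \left(-72\right) = 216$)
$C = -91$ ($C = -28 + 7 \left(-9\right) = -28 - 63 = -91$)
$H{\left(K,w \right)} = 2 w$
$O{\left(n \right)} = 6 n^{2}$ ($O{\left(n \right)} = \left(n + n\right) \left(n + 2 n\right) = 2 n 3 n = 6 n^{2}$)
$G + R{\left(7 \right)} O{\left(C \right)} = 216 - 8 \cdot 6 \left(-91\right)^{2} = 216 - 8 \cdot 6 \cdot 8281 = 216 - 397488 = -397272$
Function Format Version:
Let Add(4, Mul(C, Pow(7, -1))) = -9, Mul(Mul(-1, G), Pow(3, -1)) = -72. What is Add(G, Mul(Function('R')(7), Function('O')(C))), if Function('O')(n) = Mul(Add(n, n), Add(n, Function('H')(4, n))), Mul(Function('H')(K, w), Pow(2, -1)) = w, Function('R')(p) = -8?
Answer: -397272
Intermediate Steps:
G = 216 (G = Mul(-3, -72) = 216)
C = -91 (C = Add(-28, Mul(7, -9)) = Add(-28, -63) = -91)
Function('H')(K, w) = Mul(2, w)
Function('O')(n) = Mul(6, Pow(n, 2)) (Function('O')(n) = Mul(Add(n, n), Add(n, Mul(2, n))) = Mul(Mul(2, n), Mul(3, n)) = Mul(6, Pow(n, 2)))
Add(G, Mul(Function('R')(7), Function('O')(C))) = Add(216, Mul(-8, Mul(6, Pow(-91, 2)))) = Add(216, Mul(-8, Mul(6, 8281))) = Add(216, Mul(-8, 49686)) = Add(216, -397488) = -397272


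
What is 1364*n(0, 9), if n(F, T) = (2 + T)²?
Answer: 165044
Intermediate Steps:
1364*n(0, 9) = 1364*(2 + 9)² = 1364*11² = 1364*121 = 165044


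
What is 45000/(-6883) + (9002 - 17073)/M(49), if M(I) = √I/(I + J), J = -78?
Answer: 230101871/6883 ≈ 33430.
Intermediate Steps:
M(I) = √I/(-78 + I) (M(I) = √I/(I - 78) = √I/(-78 + I))
45000/(-6883) + (9002 - 17073)/M(49) = 45000/(-6883) + (9002 - 17073)/((√49/(-78 + 49))) = 45000*(-1/6883) - 8071/(7/(-29)) = -45000/6883 - 8071/(7*(-1/29)) = -45000/6883 - 8071/(-7/29) = -45000/6883 - 8071*(-29/7) = -45000/6883 + 33437 = 230101871/6883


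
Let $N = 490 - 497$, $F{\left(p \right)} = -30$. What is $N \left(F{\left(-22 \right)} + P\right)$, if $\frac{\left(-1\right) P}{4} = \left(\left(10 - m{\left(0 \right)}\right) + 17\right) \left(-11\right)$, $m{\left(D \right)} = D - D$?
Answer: $-8106$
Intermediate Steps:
$m{\left(D \right)} = 0$
$N = -7$
$P = 1188$ ($P = - 4 \left(\left(10 - 0\right) + 17\right) \left(-11\right) = - 4 \left(\left(10 + 0\right) + 17\right) \left(-11\right) = - 4 \left(10 + 17\right) \left(-11\right) = - 4 \cdot 27 \left(-11\right) = \left(-4\right) \left(-297\right) = 1188$)
$N \left(F{\left(-22 \right)} + P\right) = - 7 \left(-30 + 1188\right) = \left(-7\right) 1158 = -8106$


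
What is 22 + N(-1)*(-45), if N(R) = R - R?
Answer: 22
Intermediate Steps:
N(R) = 0
22 + N(-1)*(-45) = 22 + 0*(-45) = 22 + 0 = 22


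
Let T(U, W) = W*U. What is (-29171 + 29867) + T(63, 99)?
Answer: 6933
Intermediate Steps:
T(U, W) = U*W
(-29171 + 29867) + T(63, 99) = (-29171 + 29867) + 63*99 = 696 + 6237 = 6933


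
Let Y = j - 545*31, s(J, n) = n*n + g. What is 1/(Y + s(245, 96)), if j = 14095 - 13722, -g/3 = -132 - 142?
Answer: -1/6484 ≈ -0.00015423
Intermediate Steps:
g = 822 (g = -3*(-132 - 142) = -3*(-274) = 822)
s(J, n) = 822 + n² (s(J, n) = n*n + 822 = n² + 822 = 822 + n²)
j = 373
Y = -16522 (Y = 373 - 545*31 = 373 - 1*16895 = 373 - 16895 = -16522)
1/(Y + s(245, 96)) = 1/(-16522 + (822 + 96²)) = 1/(-16522 + (822 + 9216)) = 1/(-16522 + 10038) = 1/(-6484) = -1/6484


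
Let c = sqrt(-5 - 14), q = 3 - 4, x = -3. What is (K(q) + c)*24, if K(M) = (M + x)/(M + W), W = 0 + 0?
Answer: 96 + 24*I*sqrt(19) ≈ 96.0 + 104.61*I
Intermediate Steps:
W = 0
q = -1
K(M) = (-3 + M)/M (K(M) = (M - 3)/(M + 0) = (-3 + M)/M)
c = I*sqrt(19) (c = sqrt(-19) = I*sqrt(19) ≈ 4.3589*I)
(K(q) + c)*24 = ((-3 - 1)/(-1) + I*sqrt(19))*24 = (-1*(-4) + I*sqrt(19))*24 = (4 + I*sqrt(19))*24 = 96 + 24*I*sqrt(19)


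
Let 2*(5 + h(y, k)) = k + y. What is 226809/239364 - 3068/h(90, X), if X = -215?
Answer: 166595191/3590460 ≈ 46.399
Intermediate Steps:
h(y, k) = -5 + k/2 + y/2 (h(y, k) = -5 + (k + y)/2 = -5 + (k/2 + y/2) = -5 + k/2 + y/2)
226809/239364 - 3068/h(90, X) = 226809/239364 - 3068/(-5 + (1/2)*(-215) + (1/2)*90) = 226809*(1/239364) - 3068/(-5 - 215/2 + 45) = 25201/26596 - 3068/(-135/2) = 25201/26596 - 3068*(-2/135) = 25201/26596 + 6136/135 = 166595191/3590460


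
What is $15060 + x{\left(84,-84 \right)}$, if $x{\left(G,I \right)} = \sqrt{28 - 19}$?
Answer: $15063$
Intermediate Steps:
$x{\left(G,I \right)} = 3$ ($x{\left(G,I \right)} = \sqrt{9} = 3$)
$15060 + x{\left(84,-84 \right)} = 15060 + 3 = 15063$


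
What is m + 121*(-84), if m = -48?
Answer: -10212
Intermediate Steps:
m + 121*(-84) = -48 + 121*(-84) = -48 - 10164 = -10212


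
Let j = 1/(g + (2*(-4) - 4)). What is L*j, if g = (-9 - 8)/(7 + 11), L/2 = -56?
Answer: 2016/233 ≈ 8.6524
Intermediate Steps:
L = -112 (L = 2*(-56) = -112)
g = -17/18 ≈ -0.94444
j = -18/233 (j = 1/(-17/18 + (2*(-4) - 4)) = 1/(-17/18 + (-8 - 4)) = 1/(-17/18 - 12) = 1/(-233/18) = -18/233 ≈ -0.077253)
L*j = -112*(-18/233) = 2016/233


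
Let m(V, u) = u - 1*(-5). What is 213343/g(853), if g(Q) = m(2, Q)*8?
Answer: 16411/528 ≈ 31.081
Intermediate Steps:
m(V, u) = 5 + u (m(V, u) = u + 5 = 5 + u)
g(Q) = 40 + 8*Q (g(Q) = (5 + Q)*8 = 40 + 8*Q)
213343/g(853) = 213343/(40 + 8*853) = 213343/(40 + 6824) = 213343/6864 = 213343*(1/6864) = 16411/528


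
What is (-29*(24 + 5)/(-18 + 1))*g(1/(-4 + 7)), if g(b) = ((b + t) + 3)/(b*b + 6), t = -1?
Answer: 17661/935 ≈ 18.889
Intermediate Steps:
g(b) = (2 + b)/(6 + b²) (g(b) = ((b - 1) + 3)/(b*b + 6) = ((-1 + b) + 3)/(b² + 6) = (2 + b)/(6 + b²))
(-29*(24 + 5)/(-18 + 1))*g(1/(-4 + 7)) = (-29*(24 + 5)/(-18 + 1))*((2 + 1/(-4 + 7))/(6 + (1/(-4 + 7))²)) = (-841/(-17))*((2 + 1/3)/(6 + (1/3)²)) = (-841*(-1)/17)*((2 + ⅓)/(6 + (⅓)²)) = (-29*(-29/17))*((7/3)/(6 + ⅑)) = 841*((7/3)/(55/9))/17 = 841*((9/55)*(7/3))/17 = (841/17)*(21/55) = 17661/935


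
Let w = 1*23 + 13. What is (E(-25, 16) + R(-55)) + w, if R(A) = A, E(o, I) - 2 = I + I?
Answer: 15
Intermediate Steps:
E(o, I) = 2 + 2*I (E(o, I) = 2 + (I + I) = 2 + 2*I)
w = 36 (w = 23 + 13 = 36)
(E(-25, 16) + R(-55)) + w = ((2 + 2*16) - 55) + 36 = ((2 + 32) - 55) + 36 = (34 - 55) + 36 = -21 + 36 = 15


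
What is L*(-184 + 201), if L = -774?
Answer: -13158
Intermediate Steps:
L*(-184 + 201) = -774*(-184 + 201) = -774*17 = -13158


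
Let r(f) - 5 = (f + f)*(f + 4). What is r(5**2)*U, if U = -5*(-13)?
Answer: 94575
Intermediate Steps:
r(f) = 5 + 2*f*(4 + f) (r(f) = 5 + (f + f)*(f + 4) = 5 + (2*f)*(4 + f) = 5 + 2*f*(4 + f))
U = 65
r(5**2)*U = (5 + 2*(5**2)**2 + 8*5**2)*65 = (5 + 2*25**2 + 8*25)*65 = (5 + 2*625 + 200)*65 = (5 + 1250 + 200)*65 = 1455*65 = 94575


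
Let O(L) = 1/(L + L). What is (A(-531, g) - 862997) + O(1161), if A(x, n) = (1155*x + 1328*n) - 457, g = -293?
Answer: -4332533885/2322 ≈ -1.8659e+6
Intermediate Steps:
O(L) = 1/(2*L)
A(x, n) = -457 + 1155*x + 1328*n
(A(-531, g) - 862997) + O(1161) = ((-457 + 1155*(-531) + 1328*(-293)) - 862997) + (1/2)/1161 = ((-457 - 613305 - 389104) - 862997) + (1/2)*(1/1161) = (-1002866 - 862997) + 1/2322 = -1865863 + 1/2322 = -4332533885/2322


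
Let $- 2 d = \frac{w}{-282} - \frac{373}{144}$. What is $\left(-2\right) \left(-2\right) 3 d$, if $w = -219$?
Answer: $\frac{12275}{1128} \approx 10.882$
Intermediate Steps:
$d = \frac{12275}{13536}$ ($d = - \frac{- \frac{219}{-282} - \frac{373}{144}}{2} = - \frac{\left(-219\right) \left(- \frac{1}{282}\right) - \frac{373}{144}}{2} = - \frac{\frac{73}{94} - \frac{373}{144}}{2} = \left(- \frac{1}{2}\right) \left(- \frac{12275}{6768}\right) = \frac{12275}{13536} \approx 0.90684$)
$\left(-2\right) \left(-2\right) 3 d = \left(-2\right) \left(-2\right) 3 \cdot \frac{12275}{13536} = 4 \cdot 3 \cdot \frac{12275}{13536} = 12 \cdot \frac{12275}{13536} = \frac{12275}{1128}$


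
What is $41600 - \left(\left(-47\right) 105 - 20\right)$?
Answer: $46555$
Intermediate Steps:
$41600 - \left(\left(-47\right) 105 - 20\right) = 41600 - \left(-4935 - 20\right) = 41600 - -4955 = 41600 + 4955 = 46555$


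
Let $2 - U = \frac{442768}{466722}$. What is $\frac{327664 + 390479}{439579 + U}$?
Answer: $\frac{167586568623}{102580840357} \approx 1.6337$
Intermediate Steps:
$U = \frac{245338}{233361}$ ($U = 2 - \frac{442768}{466722} = 2 - 442768 \cdot \frac{1}{466722} = 2 - \frac{221384}{233361} = \frac{245338}{233361} \approx 1.0513$)
$\frac{327664 + 390479}{439579 + U} = \frac{327664 + 390479}{439579 + \frac{245338}{233361}} = \frac{718143}{\frac{102580840357}{233361}} = 718143 \cdot \frac{233361}{102580840357} = \frac{167586568623}{102580840357}$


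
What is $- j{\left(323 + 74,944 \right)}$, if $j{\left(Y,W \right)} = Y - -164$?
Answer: $-561$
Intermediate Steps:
$j{\left(Y,W \right)} = 164 + Y$ ($j{\left(Y,W \right)} = Y + 164 = 164 + Y$)
$- j{\left(323 + 74,944 \right)} = - (164 + \left(323 + 74\right)) = - (164 + 397) = \left(-1\right) 561 = -561$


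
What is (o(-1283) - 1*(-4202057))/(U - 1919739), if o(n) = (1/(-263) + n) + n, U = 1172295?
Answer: -276116533/49144443 ≈ -5.6185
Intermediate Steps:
o(n) = -1/263 + 2*n (o(n) = (-1/263 + n) + n = -1/263 + 2*n)
(o(-1283) - 1*(-4202057))/(U - 1919739) = ((-1/263 + 2*(-1283)) - 1*(-4202057))/(1172295 - 1919739) = ((-1/263 - 2566) + 4202057)/(-747444) = (-674859/263 + 4202057)*(-1/747444) = (1104466132/263)*(-1/747444) = -276116533/49144443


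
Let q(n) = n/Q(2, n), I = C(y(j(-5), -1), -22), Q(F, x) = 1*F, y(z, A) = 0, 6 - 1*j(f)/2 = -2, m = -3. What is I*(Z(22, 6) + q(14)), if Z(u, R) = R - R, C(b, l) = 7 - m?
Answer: 70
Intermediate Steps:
j(f) = 16 (j(f) = 12 - 2*(-2) = 12 + 4 = 16)
Q(F, x) = F
C(b, l) = 10 (C(b, l) = 7 - 1*(-3) = 7 + 3 = 10)
I = 10
Z(u, R) = 0
q(n) = n/2
I*(Z(22, 6) + q(14)) = 10*(0 + (½)*14) = 10*(0 + 7) = 10*7 = 70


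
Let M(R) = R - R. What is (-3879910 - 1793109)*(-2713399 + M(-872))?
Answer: 15393164081581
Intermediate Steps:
M(R) = 0
(-3879910 - 1793109)*(-2713399 + M(-872)) = (-3879910 - 1793109)*(-2713399 + 0) = -5673019*(-2713399) = 15393164081581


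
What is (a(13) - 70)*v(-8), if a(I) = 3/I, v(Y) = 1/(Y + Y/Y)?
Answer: 907/91 ≈ 9.9670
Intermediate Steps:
v(Y) = 1/(1 + Y) (v(Y) = 1/(Y + 1) = 1/(1 + Y))
(a(13) - 70)*v(-8) = (3/13 - 70)/(1 - 8) = (3*(1/13) - 70)/(-7) = (3/13 - 70)*(-⅐) = -907/13*(-⅐) = 907/91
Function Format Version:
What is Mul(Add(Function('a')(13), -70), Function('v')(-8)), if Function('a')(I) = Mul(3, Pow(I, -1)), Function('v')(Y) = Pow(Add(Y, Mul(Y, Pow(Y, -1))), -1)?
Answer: Rational(907, 91) ≈ 9.9670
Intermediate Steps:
Function('v')(Y) = Pow(Add(1, Y), -1) (Function('v')(Y) = Pow(Add(Y, 1), -1) = Pow(Add(1, Y), -1))
Mul(Add(Function('a')(13), -70), Function('v')(-8)) = Mul(Add(Mul(3, Pow(13, -1)), -70), Pow(Add(1, -8), -1)) = Mul(Add(Mul(3, Rational(1, 13)), -70), Pow(-7, -1)) = Mul(Add(Rational(3, 13), -70), Rational(-1, 7)) = Mul(Rational(-907, 13), Rational(-1, 7)) = Rational(907, 91)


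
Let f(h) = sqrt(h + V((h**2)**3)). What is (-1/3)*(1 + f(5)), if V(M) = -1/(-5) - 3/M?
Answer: -1/3 - sqrt(81247)/375 ≈ -1.0934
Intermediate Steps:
V(M) = 1/5 - 3/M (V(M) = -1*(-1/5) - 3/M = 1/5 - 3/M)
f(h) = sqrt(h + (-15 + h**6)/(5*h**6)) (f(h) = sqrt(h + (-15 + (h**2)**3)/(5*((h**2)**3))) = sqrt(h + (-15 + h**6)/(5*(h**6))) = sqrt(h + (-15 + h**6)/(5*h**6)))
(-1/3)*(1 + f(5)) = (-1/3)*(1 + sqrt(5 - 75/5**6 + 25*5)/5) = (-1*1/3)*(1 + sqrt(5 - 75*1/15625 + 125)/5) = -(1 + sqrt(5 - 3/625 + 125)/5)/3 = -(1 + sqrt(81247/625)/5)/3 = -(1 + (sqrt(81247)/25)/5)/3 = -(1 + sqrt(81247)/125)/3 = -1/3 - sqrt(81247)/375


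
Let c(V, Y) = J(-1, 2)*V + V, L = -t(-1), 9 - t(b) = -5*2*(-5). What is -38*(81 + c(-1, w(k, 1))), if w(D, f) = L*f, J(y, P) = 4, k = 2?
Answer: -2888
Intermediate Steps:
t(b) = -41 (t(b) = 9 - (-5*2)*(-5) = 9 - (-10)*(-5) = 9 - 1*50 = 9 - 50 = -41)
L = 41 (L = -1*(-41) = 41)
w(D, f) = 41*f
c(V, Y) = 5*V (c(V, Y) = 4*V + V = 5*V)
-38*(81 + c(-1, w(k, 1))) = -38*(81 + 5*(-1)) = -38*(81 - 5) = -38*76 = -2888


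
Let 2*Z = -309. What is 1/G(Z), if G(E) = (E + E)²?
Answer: 1/95481 ≈ 1.0473e-5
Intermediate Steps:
Z = -309/2 (Z = (½)*(-309) = -309/2 ≈ -154.50)
G(E) = 4*E² (G(E) = (2*E)² = 4*E²)
1/G(Z) = 1/(4*(-309/2)²) = 1/(4*(95481/4)) = 1/95481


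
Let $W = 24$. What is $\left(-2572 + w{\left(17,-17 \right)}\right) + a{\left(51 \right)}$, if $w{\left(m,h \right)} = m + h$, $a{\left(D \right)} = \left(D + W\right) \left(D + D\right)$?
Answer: $5078$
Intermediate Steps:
$a{\left(D \right)} = 2 D \left(24 + D\right)$ ($a{\left(D \right)} = \left(D + 24\right) \left(D + D\right) = \left(24 + D\right) 2 D = 2 D \left(24 + D\right)$)
$w{\left(m,h \right)} = h + m$
$\left(-2572 + w{\left(17,-17 \right)}\right) + a{\left(51 \right)} = \left(-2572 + \left(-17 + 17\right)\right) + 2 \cdot 51 \left(24 + 51\right) = \left(-2572 + 0\right) + 2 \cdot 51 \cdot 75 = -2572 + 7650 = 5078$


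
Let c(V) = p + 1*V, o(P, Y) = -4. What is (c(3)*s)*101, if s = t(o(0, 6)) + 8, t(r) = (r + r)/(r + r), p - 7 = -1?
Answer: 8181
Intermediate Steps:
p = 6 (p = 7 - 1 = 6)
t(r) = 1 (t(r) = (2*r)/((2*r)) = (2*r)*(1/(2*r)) = 1)
s = 9 (s = 1 + 8 = 9)
c(V) = 6 + V (c(V) = 6 + 1*V = 6 + V)
(c(3)*s)*101 = ((6 + 3)*9)*101 = (9*9)*101 = 81*101 = 8181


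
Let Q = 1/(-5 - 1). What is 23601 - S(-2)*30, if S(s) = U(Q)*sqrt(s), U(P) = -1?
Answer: 23601 + 30*I*sqrt(2) ≈ 23601.0 + 42.426*I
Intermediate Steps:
Q = -1/6 (Q = 1/(-6) = -1/6 ≈ -0.16667)
S(s) = -sqrt(s)
23601 - S(-2)*30 = 23601 - (-sqrt(-2))*30 = 23601 - (-I*sqrt(2))*30 = 23601 - (-30)*I*sqrt(2) = 23601 + 30*I*sqrt(2)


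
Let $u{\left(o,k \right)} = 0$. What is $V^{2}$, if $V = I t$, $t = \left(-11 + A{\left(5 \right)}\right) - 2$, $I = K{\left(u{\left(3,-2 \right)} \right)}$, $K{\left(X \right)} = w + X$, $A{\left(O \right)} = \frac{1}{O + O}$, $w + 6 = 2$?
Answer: $\frac{66564}{25} \approx 2662.6$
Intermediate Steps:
$w = -4$ ($w = -6 + 2 = -4$)
$A{\left(O \right)} = \frac{1}{2 O}$
$K{\left(X \right)} = -4 + X$
$I = -4$ ($I = -4 + 0 = -4$)
$t = - \frac{129}{10}$ ($t = \left(-11 + \frac{1}{2 \cdot 5}\right) - 2 = \left(-11 + \frac{1}{2} \cdot \frac{1}{5}\right) - 2 = \left(-11 + \frac{1}{10}\right) - 2 = - \frac{109}{10} - 2 = - \frac{129}{10} \approx -12.9$)
$V = \frac{258}{5}$ ($V = \left(-4\right) \left(- \frac{129}{10}\right) = \frac{258}{5} \approx 51.6$)
$V^{2} = \left(\frac{258}{5}\right)^{2} = \frac{66564}{25}$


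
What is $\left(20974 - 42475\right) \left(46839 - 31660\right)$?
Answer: $-326363679$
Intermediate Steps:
$\left(20974 - 42475\right) \left(46839 - 31660\right) = \left(-21501\right) 15179 = -326363679$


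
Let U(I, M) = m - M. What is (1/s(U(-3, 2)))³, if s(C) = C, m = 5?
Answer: 1/27 ≈ 0.037037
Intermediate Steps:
U(I, M) = 5 - M
(1/s(U(-3, 2)))³ = (1/(5 - 1*2))³ = (1/(5 - 2))³ = (1/3)³ = (⅓)³ = 1/27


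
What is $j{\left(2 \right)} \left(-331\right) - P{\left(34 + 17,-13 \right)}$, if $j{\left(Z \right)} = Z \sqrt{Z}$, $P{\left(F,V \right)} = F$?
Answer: $-51 - 662 \sqrt{2} \approx -987.21$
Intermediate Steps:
$j{\left(Z \right)} = Z^{\frac{3}{2}}$
$j{\left(2 \right)} \left(-331\right) - P{\left(34 + 17,-13 \right)} = 2^{\frac{3}{2}} \left(-331\right) - \left(34 + 17\right) = 2 \sqrt{2} \left(-331\right) - 51 = - 662 \sqrt{2} - 51 = -51 - 662 \sqrt{2}$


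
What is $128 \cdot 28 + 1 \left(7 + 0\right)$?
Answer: $3591$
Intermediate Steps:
$128 \cdot 28 + 1 \left(7 + 0\right) = 3584 + 1 \cdot 7 = 3584 + 7 = 3591$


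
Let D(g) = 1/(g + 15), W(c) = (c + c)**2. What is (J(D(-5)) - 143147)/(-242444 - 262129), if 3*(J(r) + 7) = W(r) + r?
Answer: 21473093/75685950 ≈ 0.28371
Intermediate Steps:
W(c) = 4*c**2 (W(c) = (2*c)**2 = 4*c**2)
D(g) = 1/(15 + g)
J(r) = -7 + r/3 + 4*r**2/3 (J(r) = -7 + (4*r**2 + r)/3 = -7 + (r + 4*r**2)/3 = -7 + (r/3 + 4*r**2/3) = -7 + r/3 + 4*r**2/3)
(J(D(-5)) - 143147)/(-242444 - 262129) = ((-7 + 1/(3*(15 - 5)) + 4*(1/(15 - 5))**2/3) - 143147)/(-242444 - 262129) = ((-7 + (1/3)/10 + 4*(1/10)**2/3) - 143147)/(-504573) = ((-7 + (1/3)*(1/10) + 4*(1/10)**2/3) - 143147)*(-1/504573) = ((-7 + 1/30 + (4/3)*(1/100)) - 143147)*(-1/504573) = ((-7 + 1/30 + 1/75) - 143147)*(-1/504573) = (-1043/150 - 143147)*(-1/504573) = -21473093/150*(-1/504573) = 21473093/75685950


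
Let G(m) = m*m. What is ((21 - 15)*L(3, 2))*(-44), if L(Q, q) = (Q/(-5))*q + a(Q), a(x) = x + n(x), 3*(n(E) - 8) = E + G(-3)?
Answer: -18216/5 ≈ -3643.2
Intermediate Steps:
G(m) = m²
n(E) = 11 + E/3 (n(E) = 8 + (E + (-3)²)/3 = 8 + (E + 9)/3 = 8 + (9 + E)/3 = 8 + (3 + E/3) = 11 + E/3)
a(x) = 11 + 4*x/3 (a(x) = x + (11 + x/3) = 11 + 4*x/3)
L(Q, q) = 11 + 4*Q/3 - Q*q/5 (L(Q, q) = (Q/(-5))*q + (11 + 4*Q/3) = (Q*(-⅕))*q + (11 + 4*Q/3) = (-Q/5)*q + (11 + 4*Q/3) = -Q*q/5 + (11 + 4*Q/3) = 11 + 4*Q/3 - Q*q/5)
((21 - 15)*L(3, 2))*(-44) = ((21 - 15)*(11 + (4/3)*3 - ⅕*3*2))*(-44) = (6*(11 + 4 - 6/5))*(-44) = (6*(69/5))*(-44) = (414/5)*(-44) = -18216/5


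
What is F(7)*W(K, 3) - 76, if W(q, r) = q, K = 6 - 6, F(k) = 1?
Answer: -76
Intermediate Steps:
K = 0
F(7)*W(K, 3) - 76 = 1*0 - 76 = 0 - 76 = -76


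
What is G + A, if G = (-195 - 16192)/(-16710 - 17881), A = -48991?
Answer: -1694631294/34591 ≈ -48991.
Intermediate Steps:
G = 16387/34591 (G = -16387/(-34591) = -16387*(-1/34591) = 16387/34591 ≈ 0.47374)
G + A = 16387/34591 - 48991 = -1694631294/34591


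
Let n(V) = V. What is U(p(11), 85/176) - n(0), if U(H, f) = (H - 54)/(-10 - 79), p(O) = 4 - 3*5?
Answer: 65/89 ≈ 0.73034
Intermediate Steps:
p(O) = -11 (p(O) = 4 - 15 = -11)
U(H, f) = 54/89 - H/89 (U(H, f) = (-54 + H)/(-89) = (-54 + H)*(-1/89) = 54/89 - H/89)
U(p(11), 85/176) - n(0) = (54/89 - 1/89*(-11)) - 1*0 = (54/89 + 11/89) + 0 = 65/89 + 0 = 65/89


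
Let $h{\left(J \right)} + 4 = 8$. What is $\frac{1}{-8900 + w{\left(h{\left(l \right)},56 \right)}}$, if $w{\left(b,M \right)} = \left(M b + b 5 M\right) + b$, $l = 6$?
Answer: $- \frac{1}{7552} \approx -0.00013242$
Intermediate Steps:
$h{\left(J \right)} = 4$ ($h{\left(J \right)} = -4 + 8 = 4$)
$w{\left(b,M \right)} = b + 6 M b$ ($w{\left(b,M \right)} = \left(M b + 5 b M\right) + b = \left(M b + 5 M b\right) + b = 6 M b + b = b + 6 M b$)
$\frac{1}{-8900 + w{\left(h{\left(l \right)},56 \right)}} = \frac{1}{-8900 + 4 \left(1 + 6 \cdot 56\right)} = \frac{1}{-8900 + 4 \left(1 + 336\right)} = \frac{1}{-8900 + 4 \cdot 337} = \frac{1}{-8900 + 1348} = \frac{1}{-7552} = - \frac{1}{7552}$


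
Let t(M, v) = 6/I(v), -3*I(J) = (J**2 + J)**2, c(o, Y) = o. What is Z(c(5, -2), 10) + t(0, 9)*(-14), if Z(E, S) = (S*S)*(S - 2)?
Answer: 180007/225 ≈ 800.03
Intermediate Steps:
I(J) = -(J + J**2)**2/3 (I(J) = -(J**2 + J)**2/3 = -(J + J**2)**2/3)
Z(E, S) = S**2*(-2 + S)
t(M, v) = -18/(v**2*(1 + v)**2) (t(M, v) = 6/((-v**2*(1 + v)**2/3)) = 6*(-3/(v**2*(1 + v)**2)) = -18/(v**2*(1 + v)**2))
Z(c(5, -2), 10) + t(0, 9)*(-14) = 10**2*(-2 + 10) - 18/(9**2*(1 + 9)**2)*(-14) = 100*8 - 18*1/81/10**2*(-14) = 800 - 18*1/81*1/100*(-14) = 800 - 1/450*(-14) = 800 + 7/225 = 180007/225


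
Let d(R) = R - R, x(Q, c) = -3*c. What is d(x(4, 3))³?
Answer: 0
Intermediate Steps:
d(R) = 0
d(x(4, 3))³ = 0³ = 0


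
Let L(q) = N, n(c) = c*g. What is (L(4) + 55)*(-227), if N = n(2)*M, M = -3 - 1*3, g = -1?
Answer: -15209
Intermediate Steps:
n(c) = -c (n(c) = c*(-1) = -c)
M = -6 (M = -3 - 3 = -6)
N = 12 (N = -1*2*(-6) = -2*(-6) = 12)
L(q) = 12
(L(4) + 55)*(-227) = (12 + 55)*(-227) = 67*(-227) = -15209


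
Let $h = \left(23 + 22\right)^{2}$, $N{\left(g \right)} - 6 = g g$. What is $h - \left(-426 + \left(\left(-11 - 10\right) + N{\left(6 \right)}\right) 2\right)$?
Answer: $2409$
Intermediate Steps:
$N{\left(g \right)} = 6 + g^{2}$ ($N{\left(g \right)} = 6 + g g = 6 + g^{2}$)
$h = 2025$ ($h = 45^{2} = 2025$)
$h - \left(-426 + \left(\left(-11 - 10\right) + N{\left(6 \right)}\right) 2\right) = 2025 + \left(426 - \left(\left(-11 - 10\right) + \left(6 + 6^{2}\right)\right) 2\right) = 2025 + \left(426 - \left(\left(-11 - 10\right) + \left(6 + 36\right)\right) 2\right) = 2025 + \left(426 - \left(-21 + 42\right) 2\right) = 2025 + \left(426 - 21 \cdot 2\right) = 2025 + \left(426 - 42\right) = 2025 + 384 = 2409$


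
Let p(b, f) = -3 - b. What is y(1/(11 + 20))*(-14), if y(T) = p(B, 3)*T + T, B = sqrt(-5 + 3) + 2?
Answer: 56/31 + 14*I*sqrt(2)/31 ≈ 1.8065 + 0.63868*I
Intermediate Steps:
B = 2 + I*sqrt(2) (B = sqrt(-2) + 2 = I*sqrt(2) + 2 = 2 + I*sqrt(2) ≈ 2.0 + 1.4142*I)
y(T) = T + T*(-5 - I*sqrt(2)) (y(T) = (-3 - (2 + I*sqrt(2)))*T + T = (-3 + (-2 - I*sqrt(2)))*T + T = (-5 - I*sqrt(2))*T + T = T*(-5 - I*sqrt(2)) + T = T + T*(-5 - I*sqrt(2)))
y(1/(11 + 20))*(-14) = -(4 + I*sqrt(2))/(11 + 20)*(-14) = -1*(4 + I*sqrt(2))/31*(-14) = -1*1/31*(4 + I*sqrt(2))*(-14) = (-4/31 - I*sqrt(2)/31)*(-14) = 56/31 + 14*I*sqrt(2)/31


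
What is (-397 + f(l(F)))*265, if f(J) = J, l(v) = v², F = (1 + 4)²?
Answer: 60420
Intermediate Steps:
F = 25 (F = 5² = 25)
(-397 + f(l(F)))*265 = (-397 + 25²)*265 = (-397 + 625)*265 = 228*265 = 60420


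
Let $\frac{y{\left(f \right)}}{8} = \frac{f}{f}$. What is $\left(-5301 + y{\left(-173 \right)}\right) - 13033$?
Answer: $-18326$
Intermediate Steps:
$y{\left(f \right)} = 8$ ($y{\left(f \right)} = 8 \frac{f}{f} = 8 \cdot 1 = 8$)
$\left(-5301 + y{\left(-173 \right)}\right) - 13033 = \left(-5301 + 8\right) - 13033 = -5293 - 13033 = -18326$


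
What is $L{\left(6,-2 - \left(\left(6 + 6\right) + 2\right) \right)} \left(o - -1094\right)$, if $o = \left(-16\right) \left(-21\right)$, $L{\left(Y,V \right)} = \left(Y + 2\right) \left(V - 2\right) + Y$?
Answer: $-197340$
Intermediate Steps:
$L{\left(Y,V \right)} = Y + \left(-2 + V\right) \left(2 + Y\right)$ ($L{\left(Y,V \right)} = \left(2 + Y\right) \left(-2 + V\right) + Y = \left(-2 + V\right) \left(2 + Y\right) + Y = Y + \left(-2 + V\right) \left(2 + Y\right)$)
$o = 336$
$L{\left(6,-2 - \left(\left(6 + 6\right) + 2\right) \right)} \left(o - -1094\right) = \left(-4 - 6 + 2 \left(-2 - \left(\left(6 + 6\right) + 2\right)\right) + \left(-2 - \left(\left(6 + 6\right) + 2\right)\right) 6\right) \left(336 - -1094\right) = \left(-4 - 6 + 2 \left(-2 - \left(12 + 2\right)\right) + \left(-2 - \left(12 + 2\right)\right) 6\right) \left(336 + 1094\right) = \left(-4 - 6 + 2 \left(-2 - 14\right) + \left(-2 - 14\right) 6\right) 1430 = \left(-4 - 6 + 2 \left(-16\right) - 96\right) 1430 = \left(-4 - 6 - 32 - 96\right) 1430 = \left(-138\right) 1430 = -197340$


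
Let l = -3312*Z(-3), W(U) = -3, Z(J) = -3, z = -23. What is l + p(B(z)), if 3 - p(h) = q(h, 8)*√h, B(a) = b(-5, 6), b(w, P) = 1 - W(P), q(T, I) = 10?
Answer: 9919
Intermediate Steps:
b(w, P) = 4 (b(w, P) = 1 - 1*(-3) = 1 + 3 = 4)
B(a) = 4
p(h) = 3 - 10*√h
l = 9936 (l = -3312*(-3) = 9936)
l + p(B(z)) = 9936 + (3 - 10*√4) = 9936 + (3 - 10*2) = 9936 + (3 - 20) = 9936 - 17 = 9919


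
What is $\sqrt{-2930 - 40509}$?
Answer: $11 i \sqrt{359} \approx 208.42 i$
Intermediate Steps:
$\sqrt{-2930 - 40509} = \sqrt{-43439} = 11 i \sqrt{359}$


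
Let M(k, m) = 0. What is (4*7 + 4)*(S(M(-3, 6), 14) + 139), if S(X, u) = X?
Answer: 4448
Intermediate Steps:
(4*7 + 4)*(S(M(-3, 6), 14) + 139) = (4*7 + 4)*(0 + 139) = (28 + 4)*139 = 32*139 = 4448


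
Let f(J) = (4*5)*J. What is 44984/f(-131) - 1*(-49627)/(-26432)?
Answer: -329759957/17312960 ≈ -19.047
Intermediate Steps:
f(J) = 20*J
44984/f(-131) - 1*(-49627)/(-26432) = 44984/((20*(-131))) - 1*(-49627)/(-26432) = 44984/(-2620) + 49627*(-1/26432) = 44984*(-1/2620) - 49627/26432 = -11246/655 - 49627/26432 = -329759957/17312960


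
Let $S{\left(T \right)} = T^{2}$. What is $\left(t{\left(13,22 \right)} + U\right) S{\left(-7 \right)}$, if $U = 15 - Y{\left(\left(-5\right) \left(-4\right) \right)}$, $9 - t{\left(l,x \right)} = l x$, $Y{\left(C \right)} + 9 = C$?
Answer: $-13377$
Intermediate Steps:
$Y{\left(C \right)} = -9 + C$
$t{\left(l,x \right)} = 9 - l x$
$U = 4$ ($U = 15 - \left(-9 - -20\right) = 15 - \left(-9 + 20\right) = 15 - 11 = 4$)
$\left(t{\left(13,22 \right)} + U\right) S{\left(-7 \right)} = \left(\left(9 - 13 \cdot 22\right) + 4\right) \left(-7\right)^{2} = \left(\left(9 - 286\right) + 4\right) 49 = \left(-277 + 4\right) 49 = \left(-273\right) 49 = -13377$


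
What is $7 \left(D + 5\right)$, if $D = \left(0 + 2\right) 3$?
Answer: $77$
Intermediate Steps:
$D = 6$ ($D = 2 \cdot 3 = 6$)
$7 \left(D + 5\right) = 7 \left(6 + 5\right) = 7 \cdot 11 = 77$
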